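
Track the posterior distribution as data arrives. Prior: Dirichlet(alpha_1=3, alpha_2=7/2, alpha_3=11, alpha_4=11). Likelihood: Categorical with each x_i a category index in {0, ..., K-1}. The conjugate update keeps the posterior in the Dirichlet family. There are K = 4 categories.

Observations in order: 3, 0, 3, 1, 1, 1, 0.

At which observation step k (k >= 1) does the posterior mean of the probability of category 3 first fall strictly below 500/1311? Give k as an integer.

k = 6

obs 1: x=3 → posterior Dirichlet(3, 7/2, 11, 12)
obs 2: x=0 → posterior Dirichlet(4, 7/2, 11, 12)
obs 3: x=3 → posterior Dirichlet(4, 7/2, 11, 13)
obs 4: x=1 → posterior Dirichlet(4, 9/2, 11, 13)
obs 5: x=1 → posterior Dirichlet(4, 11/2, 11, 13)
obs 6: x=1 → posterior Dirichlet(4, 13/2, 11, 13)
obs 7: x=0 → posterior Dirichlet(5, 13/2, 11, 13)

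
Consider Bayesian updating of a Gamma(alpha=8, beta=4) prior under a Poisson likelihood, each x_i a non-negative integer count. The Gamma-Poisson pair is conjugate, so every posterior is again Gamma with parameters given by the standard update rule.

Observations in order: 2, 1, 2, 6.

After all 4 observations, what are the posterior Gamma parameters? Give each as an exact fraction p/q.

alpha=19, beta=8

obs 1: x=2 → posterior Gamma(10, 5)
obs 2: x=1 → posterior Gamma(11, 6)
obs 3: x=2 → posterior Gamma(13, 7)
obs 4: x=6 → posterior Gamma(19, 8)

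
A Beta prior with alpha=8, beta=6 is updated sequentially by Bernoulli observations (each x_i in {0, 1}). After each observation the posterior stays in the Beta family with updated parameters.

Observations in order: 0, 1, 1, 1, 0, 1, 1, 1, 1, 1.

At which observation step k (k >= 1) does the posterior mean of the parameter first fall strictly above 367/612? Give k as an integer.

obs 1: x=0 → posterior Beta(8, 7)
obs 2: x=1 → posterior Beta(9, 7)
obs 3: x=1 → posterior Beta(10, 7)
obs 4: x=1 → posterior Beta(11, 7)
obs 5: x=0 → posterior Beta(11, 8)
obs 6: x=1 → posterior Beta(12, 8)
obs 7: x=1 → posterior Beta(13, 8)
obs 8: x=1 → posterior Beta(14, 8)
obs 9: x=1 → posterior Beta(15, 8)
obs 10: x=1 → posterior Beta(16, 8)

k = 4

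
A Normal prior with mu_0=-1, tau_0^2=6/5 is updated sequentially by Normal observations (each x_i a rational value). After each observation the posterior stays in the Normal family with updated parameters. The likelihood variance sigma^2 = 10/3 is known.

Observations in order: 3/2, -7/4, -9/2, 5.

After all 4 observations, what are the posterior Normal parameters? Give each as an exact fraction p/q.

obs 1: x=3/2 → posterior Normal(-23/68, 15/17)
obs 2: x=-7/4 → posterior Normal(-109/172, 30/43)
obs 3: x=-9/2 → posterior Normal(-271/208, 15/26)
obs 4: x=5 → posterior Normal(-91/244, 30/61)

mu_0=-91/244, tau_0^2=30/61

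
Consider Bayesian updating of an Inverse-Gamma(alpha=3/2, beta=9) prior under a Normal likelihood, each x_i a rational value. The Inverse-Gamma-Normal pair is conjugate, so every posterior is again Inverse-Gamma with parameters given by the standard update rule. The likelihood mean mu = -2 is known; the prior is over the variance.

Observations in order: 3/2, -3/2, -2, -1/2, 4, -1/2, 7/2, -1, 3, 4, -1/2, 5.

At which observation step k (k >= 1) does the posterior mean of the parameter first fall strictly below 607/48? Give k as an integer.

obs 1: x=3/2 → posterior Inverse-Gamma(2, 121/8)
obs 2: x=-3/2 → posterior Inverse-Gamma(5/2, 61/4)
obs 3: x=-2 → posterior Inverse-Gamma(3, 61/4)
obs 4: x=-1/2 → posterior Inverse-Gamma(7/2, 131/8)
obs 5: x=4 → posterior Inverse-Gamma(4, 275/8)
obs 6: x=-1/2 → posterior Inverse-Gamma(9/2, 71/2)
obs 7: x=7/2 → posterior Inverse-Gamma(5, 405/8)
obs 8: x=-1 → posterior Inverse-Gamma(11/2, 409/8)
obs 9: x=3 → posterior Inverse-Gamma(6, 509/8)
obs 10: x=4 → posterior Inverse-Gamma(13/2, 653/8)
obs 11: x=-1/2 → posterior Inverse-Gamma(7, 331/4)
obs 12: x=5 → posterior Inverse-Gamma(15/2, 429/4)

k = 2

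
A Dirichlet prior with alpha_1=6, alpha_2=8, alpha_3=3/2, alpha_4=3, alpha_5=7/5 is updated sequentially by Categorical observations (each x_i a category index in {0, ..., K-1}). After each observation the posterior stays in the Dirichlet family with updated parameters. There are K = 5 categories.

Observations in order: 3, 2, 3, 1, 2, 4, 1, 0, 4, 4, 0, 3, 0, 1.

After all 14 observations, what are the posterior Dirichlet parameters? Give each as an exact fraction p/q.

alpha_1=9, alpha_2=11, alpha_3=7/2, alpha_4=6, alpha_5=22/5

obs 1: x=3 → posterior Dirichlet(6, 8, 3/2, 4, 7/5)
obs 2: x=2 → posterior Dirichlet(6, 8, 5/2, 4, 7/5)
obs 3: x=3 → posterior Dirichlet(6, 8, 5/2, 5, 7/5)
obs 4: x=1 → posterior Dirichlet(6, 9, 5/2, 5, 7/5)
obs 5: x=2 → posterior Dirichlet(6, 9, 7/2, 5, 7/5)
obs 6: x=4 → posterior Dirichlet(6, 9, 7/2, 5, 12/5)
obs 7: x=1 → posterior Dirichlet(6, 10, 7/2, 5, 12/5)
obs 8: x=0 → posterior Dirichlet(7, 10, 7/2, 5, 12/5)
obs 9: x=4 → posterior Dirichlet(7, 10, 7/2, 5, 17/5)
obs 10: x=4 → posterior Dirichlet(7, 10, 7/2, 5, 22/5)
obs 11: x=0 → posterior Dirichlet(8, 10, 7/2, 5, 22/5)
obs 12: x=3 → posterior Dirichlet(8, 10, 7/2, 6, 22/5)
obs 13: x=0 → posterior Dirichlet(9, 10, 7/2, 6, 22/5)
obs 14: x=1 → posterior Dirichlet(9, 11, 7/2, 6, 22/5)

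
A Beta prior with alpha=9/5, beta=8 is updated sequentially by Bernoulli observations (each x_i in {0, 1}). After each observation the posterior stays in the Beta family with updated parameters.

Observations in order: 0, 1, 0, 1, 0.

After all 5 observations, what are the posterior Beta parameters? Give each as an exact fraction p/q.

obs 1: x=0 → posterior Beta(9/5, 9)
obs 2: x=1 → posterior Beta(14/5, 9)
obs 3: x=0 → posterior Beta(14/5, 10)
obs 4: x=1 → posterior Beta(19/5, 10)
obs 5: x=0 → posterior Beta(19/5, 11)

alpha=19/5, beta=11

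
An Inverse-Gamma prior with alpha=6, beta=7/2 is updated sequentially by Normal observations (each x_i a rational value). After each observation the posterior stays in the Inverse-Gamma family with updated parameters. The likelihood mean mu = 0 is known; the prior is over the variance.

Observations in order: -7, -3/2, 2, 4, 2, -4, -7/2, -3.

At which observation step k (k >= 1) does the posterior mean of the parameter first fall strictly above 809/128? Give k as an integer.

obs 1: x=-7 → posterior Inverse-Gamma(13/2, 28)
obs 2: x=-3/2 → posterior Inverse-Gamma(7, 233/8)
obs 3: x=2 → posterior Inverse-Gamma(15/2, 249/8)
obs 4: x=4 → posterior Inverse-Gamma(8, 313/8)
obs 5: x=2 → posterior Inverse-Gamma(17/2, 329/8)
obs 6: x=-4 → posterior Inverse-Gamma(9, 393/8)
obs 7: x=-7/2 → posterior Inverse-Gamma(19/2, 221/4)
obs 8: x=-3 → posterior Inverse-Gamma(10, 239/4)

k = 7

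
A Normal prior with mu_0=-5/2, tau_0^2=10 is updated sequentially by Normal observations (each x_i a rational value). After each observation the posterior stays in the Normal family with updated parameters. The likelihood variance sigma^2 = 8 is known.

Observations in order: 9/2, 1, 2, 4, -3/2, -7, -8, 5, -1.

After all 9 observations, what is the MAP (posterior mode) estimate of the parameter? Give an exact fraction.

obs 1: x=9/2 → posterior Normal(25/18, 40/9)
obs 2: x=1 → posterior Normal(5/4, 20/7)
obs 3: x=2 → posterior Normal(55/38, 40/19)
obs 4: x=4 → posterior Normal(95/48, 5/3)
obs 5: x=-3/2 → posterior Normal(40/29, 40/29)
obs 6: x=-7 → posterior Normal(5/34, 20/17)
obs 7: x=-8 → posterior Normal(-35/39, 40/39)
obs 8: x=5 → posterior Normal(-5/22, 10/11)
obs 9: x=-1 → posterior Normal(-15/49, 40/49)

-15/49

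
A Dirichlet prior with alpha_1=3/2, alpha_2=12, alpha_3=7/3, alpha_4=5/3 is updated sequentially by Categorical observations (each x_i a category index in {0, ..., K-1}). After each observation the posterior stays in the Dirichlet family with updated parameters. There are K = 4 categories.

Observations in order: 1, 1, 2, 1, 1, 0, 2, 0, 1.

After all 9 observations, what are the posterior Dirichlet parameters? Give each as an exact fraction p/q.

obs 1: x=1 → posterior Dirichlet(3/2, 13, 7/3, 5/3)
obs 2: x=1 → posterior Dirichlet(3/2, 14, 7/3, 5/3)
obs 3: x=2 → posterior Dirichlet(3/2, 14, 10/3, 5/3)
obs 4: x=1 → posterior Dirichlet(3/2, 15, 10/3, 5/3)
obs 5: x=1 → posterior Dirichlet(3/2, 16, 10/3, 5/3)
obs 6: x=0 → posterior Dirichlet(5/2, 16, 10/3, 5/3)
obs 7: x=2 → posterior Dirichlet(5/2, 16, 13/3, 5/3)
obs 8: x=0 → posterior Dirichlet(7/2, 16, 13/3, 5/3)
obs 9: x=1 → posterior Dirichlet(7/2, 17, 13/3, 5/3)

alpha_1=7/2, alpha_2=17, alpha_3=13/3, alpha_4=5/3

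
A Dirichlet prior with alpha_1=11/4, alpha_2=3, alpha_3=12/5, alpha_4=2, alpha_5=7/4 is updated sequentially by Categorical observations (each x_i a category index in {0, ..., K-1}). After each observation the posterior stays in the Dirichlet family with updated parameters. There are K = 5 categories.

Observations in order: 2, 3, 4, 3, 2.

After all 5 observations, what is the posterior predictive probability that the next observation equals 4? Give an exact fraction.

obs 1: x=2 → posterior Dirichlet(11/4, 3, 17/5, 2, 7/4)
obs 2: x=3 → posterior Dirichlet(11/4, 3, 17/5, 3, 7/4)
obs 3: x=4 → posterior Dirichlet(11/4, 3, 17/5, 3, 11/4)
obs 4: x=3 → posterior Dirichlet(11/4, 3, 17/5, 4, 11/4)
obs 5: x=2 → posterior Dirichlet(11/4, 3, 22/5, 4, 11/4)

55/338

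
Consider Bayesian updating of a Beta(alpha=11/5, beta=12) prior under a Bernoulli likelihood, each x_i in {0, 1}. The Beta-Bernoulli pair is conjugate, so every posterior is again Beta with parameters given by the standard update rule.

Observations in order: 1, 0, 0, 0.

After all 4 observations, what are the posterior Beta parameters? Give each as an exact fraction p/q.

obs 1: x=1 → posterior Beta(16/5, 12)
obs 2: x=0 → posterior Beta(16/5, 13)
obs 3: x=0 → posterior Beta(16/5, 14)
obs 4: x=0 → posterior Beta(16/5, 15)

alpha=16/5, beta=15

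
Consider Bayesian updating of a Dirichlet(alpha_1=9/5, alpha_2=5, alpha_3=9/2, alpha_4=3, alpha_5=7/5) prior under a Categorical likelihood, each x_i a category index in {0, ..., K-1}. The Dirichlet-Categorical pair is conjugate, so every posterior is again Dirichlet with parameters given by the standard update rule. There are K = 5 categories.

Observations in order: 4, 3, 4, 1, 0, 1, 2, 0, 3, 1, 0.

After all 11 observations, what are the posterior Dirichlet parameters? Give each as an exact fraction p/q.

alpha_1=24/5, alpha_2=8, alpha_3=11/2, alpha_4=5, alpha_5=17/5

obs 1: x=4 → posterior Dirichlet(9/5, 5, 9/2, 3, 12/5)
obs 2: x=3 → posterior Dirichlet(9/5, 5, 9/2, 4, 12/5)
obs 3: x=4 → posterior Dirichlet(9/5, 5, 9/2, 4, 17/5)
obs 4: x=1 → posterior Dirichlet(9/5, 6, 9/2, 4, 17/5)
obs 5: x=0 → posterior Dirichlet(14/5, 6, 9/2, 4, 17/5)
obs 6: x=1 → posterior Dirichlet(14/5, 7, 9/2, 4, 17/5)
obs 7: x=2 → posterior Dirichlet(14/5, 7, 11/2, 4, 17/5)
obs 8: x=0 → posterior Dirichlet(19/5, 7, 11/2, 4, 17/5)
obs 9: x=3 → posterior Dirichlet(19/5, 7, 11/2, 5, 17/5)
obs 10: x=1 → posterior Dirichlet(19/5, 8, 11/2, 5, 17/5)
obs 11: x=0 → posterior Dirichlet(24/5, 8, 11/2, 5, 17/5)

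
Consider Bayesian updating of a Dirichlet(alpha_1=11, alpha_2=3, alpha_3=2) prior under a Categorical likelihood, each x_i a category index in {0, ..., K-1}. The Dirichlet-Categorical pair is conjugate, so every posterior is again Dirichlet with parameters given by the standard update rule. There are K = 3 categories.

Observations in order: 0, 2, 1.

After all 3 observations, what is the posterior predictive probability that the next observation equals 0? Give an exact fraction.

obs 1: x=0 → posterior Dirichlet(12, 3, 2)
obs 2: x=2 → posterior Dirichlet(12, 3, 3)
obs 3: x=1 → posterior Dirichlet(12, 4, 3)

12/19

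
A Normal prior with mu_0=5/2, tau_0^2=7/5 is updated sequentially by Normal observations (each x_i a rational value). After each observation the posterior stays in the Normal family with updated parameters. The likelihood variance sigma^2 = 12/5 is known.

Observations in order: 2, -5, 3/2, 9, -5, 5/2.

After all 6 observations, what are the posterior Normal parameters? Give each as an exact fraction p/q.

mu_0=65/54, tau_0^2=14/45

obs 1: x=2 → posterior Normal(44/19, 84/95)
obs 2: x=-5 → posterior Normal(9/26, 42/65)
obs 3: x=3/2 → posterior Normal(13/22, 28/55)
obs 4: x=9 → posterior Normal(33/16, 21/50)
obs 5: x=-5 → posterior Normal(95/94, 84/235)
obs 6: x=5/2 → posterior Normal(65/54, 14/45)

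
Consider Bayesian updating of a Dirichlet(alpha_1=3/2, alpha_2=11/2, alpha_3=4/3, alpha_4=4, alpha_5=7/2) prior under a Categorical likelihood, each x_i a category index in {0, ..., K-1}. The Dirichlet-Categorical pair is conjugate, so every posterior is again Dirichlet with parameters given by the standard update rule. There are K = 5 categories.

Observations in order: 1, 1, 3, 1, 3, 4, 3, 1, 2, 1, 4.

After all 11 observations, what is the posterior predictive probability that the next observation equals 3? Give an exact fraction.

6/23

obs 1: x=1 → posterior Dirichlet(3/2, 13/2, 4/3, 4, 7/2)
obs 2: x=1 → posterior Dirichlet(3/2, 15/2, 4/3, 4, 7/2)
obs 3: x=3 → posterior Dirichlet(3/2, 15/2, 4/3, 5, 7/2)
obs 4: x=1 → posterior Dirichlet(3/2, 17/2, 4/3, 5, 7/2)
obs 5: x=3 → posterior Dirichlet(3/2, 17/2, 4/3, 6, 7/2)
obs 6: x=4 → posterior Dirichlet(3/2, 17/2, 4/3, 6, 9/2)
obs 7: x=3 → posterior Dirichlet(3/2, 17/2, 4/3, 7, 9/2)
obs 8: x=1 → posterior Dirichlet(3/2, 19/2, 4/3, 7, 9/2)
obs 9: x=2 → posterior Dirichlet(3/2, 19/2, 7/3, 7, 9/2)
obs 10: x=1 → posterior Dirichlet(3/2, 21/2, 7/3, 7, 9/2)
obs 11: x=4 → posterior Dirichlet(3/2, 21/2, 7/3, 7, 11/2)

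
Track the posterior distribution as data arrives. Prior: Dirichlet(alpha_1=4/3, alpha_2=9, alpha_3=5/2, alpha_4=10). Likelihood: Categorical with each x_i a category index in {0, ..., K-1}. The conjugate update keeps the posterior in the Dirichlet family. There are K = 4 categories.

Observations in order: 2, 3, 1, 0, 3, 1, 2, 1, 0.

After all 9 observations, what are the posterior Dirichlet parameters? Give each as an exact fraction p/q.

obs 1: x=2 → posterior Dirichlet(4/3, 9, 7/2, 10)
obs 2: x=3 → posterior Dirichlet(4/3, 9, 7/2, 11)
obs 3: x=1 → posterior Dirichlet(4/3, 10, 7/2, 11)
obs 4: x=0 → posterior Dirichlet(7/3, 10, 7/2, 11)
obs 5: x=3 → posterior Dirichlet(7/3, 10, 7/2, 12)
obs 6: x=1 → posterior Dirichlet(7/3, 11, 7/2, 12)
obs 7: x=2 → posterior Dirichlet(7/3, 11, 9/2, 12)
obs 8: x=1 → posterior Dirichlet(7/3, 12, 9/2, 12)
obs 9: x=0 → posterior Dirichlet(10/3, 12, 9/2, 12)

alpha_1=10/3, alpha_2=12, alpha_3=9/2, alpha_4=12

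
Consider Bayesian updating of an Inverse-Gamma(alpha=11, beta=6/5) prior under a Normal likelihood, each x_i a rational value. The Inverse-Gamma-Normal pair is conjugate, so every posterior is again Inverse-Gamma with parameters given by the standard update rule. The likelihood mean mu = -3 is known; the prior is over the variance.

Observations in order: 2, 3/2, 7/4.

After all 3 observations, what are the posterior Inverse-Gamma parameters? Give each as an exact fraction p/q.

alpha=25/2, beta=5617/160

obs 1: x=2 → posterior Inverse-Gamma(23/2, 137/10)
obs 2: x=3/2 → posterior Inverse-Gamma(12, 953/40)
obs 3: x=7/4 → posterior Inverse-Gamma(25/2, 5617/160)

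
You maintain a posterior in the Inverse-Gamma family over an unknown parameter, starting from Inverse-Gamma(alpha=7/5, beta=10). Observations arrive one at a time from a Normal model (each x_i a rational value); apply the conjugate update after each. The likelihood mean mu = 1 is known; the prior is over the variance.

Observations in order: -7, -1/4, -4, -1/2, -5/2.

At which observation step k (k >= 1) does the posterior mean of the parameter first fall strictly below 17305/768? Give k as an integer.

k = 5

obs 1: x=-7 → posterior Inverse-Gamma(19/10, 42)
obs 2: x=-1/4 → posterior Inverse-Gamma(12/5, 1369/32)
obs 3: x=-4 → posterior Inverse-Gamma(29/10, 1769/32)
obs 4: x=-1/2 → posterior Inverse-Gamma(17/5, 1805/32)
obs 5: x=-5/2 → posterior Inverse-Gamma(39/10, 2001/32)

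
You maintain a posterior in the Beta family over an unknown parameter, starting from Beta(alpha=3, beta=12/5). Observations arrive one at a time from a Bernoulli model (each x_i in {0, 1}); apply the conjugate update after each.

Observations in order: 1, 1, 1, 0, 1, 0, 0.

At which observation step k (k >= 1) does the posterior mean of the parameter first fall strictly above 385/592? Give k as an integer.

k = 2

obs 1: x=1 → posterior Beta(4, 12/5)
obs 2: x=1 → posterior Beta(5, 12/5)
obs 3: x=1 → posterior Beta(6, 12/5)
obs 4: x=0 → posterior Beta(6, 17/5)
obs 5: x=1 → posterior Beta(7, 17/5)
obs 6: x=0 → posterior Beta(7, 22/5)
obs 7: x=0 → posterior Beta(7, 27/5)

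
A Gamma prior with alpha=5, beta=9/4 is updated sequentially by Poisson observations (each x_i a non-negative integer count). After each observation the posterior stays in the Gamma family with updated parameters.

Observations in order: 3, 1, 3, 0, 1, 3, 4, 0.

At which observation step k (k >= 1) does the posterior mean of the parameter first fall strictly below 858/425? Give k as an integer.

obs 1: x=3 → posterior Gamma(8, 13/4)
obs 2: x=1 → posterior Gamma(9, 17/4)
obs 3: x=3 → posterior Gamma(12, 21/4)
obs 4: x=0 → posterior Gamma(12, 25/4)
obs 5: x=1 → posterior Gamma(13, 29/4)
obs 6: x=3 → posterior Gamma(16, 33/4)
obs 7: x=4 → posterior Gamma(20, 37/4)
obs 8: x=0 → posterior Gamma(20, 41/4)

k = 4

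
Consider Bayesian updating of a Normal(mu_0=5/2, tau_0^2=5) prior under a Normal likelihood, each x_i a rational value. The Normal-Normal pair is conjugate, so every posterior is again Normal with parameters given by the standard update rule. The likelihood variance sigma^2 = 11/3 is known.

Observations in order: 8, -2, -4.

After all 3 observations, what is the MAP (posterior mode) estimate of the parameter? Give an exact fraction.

obs 1: x=8 → posterior Normal(295/52, 55/26)
obs 2: x=-2 → posterior Normal(235/82, 55/41)
obs 3: x=-4 → posterior Normal(115/112, 55/56)

115/112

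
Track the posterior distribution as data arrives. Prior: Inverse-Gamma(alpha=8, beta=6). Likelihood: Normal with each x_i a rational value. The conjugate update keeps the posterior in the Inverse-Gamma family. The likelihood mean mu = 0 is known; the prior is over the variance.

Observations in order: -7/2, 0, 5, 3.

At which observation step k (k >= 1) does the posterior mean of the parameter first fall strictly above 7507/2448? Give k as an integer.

k = 4

obs 1: x=-7/2 → posterior Inverse-Gamma(17/2, 97/8)
obs 2: x=0 → posterior Inverse-Gamma(9, 97/8)
obs 3: x=5 → posterior Inverse-Gamma(19/2, 197/8)
obs 4: x=3 → posterior Inverse-Gamma(10, 233/8)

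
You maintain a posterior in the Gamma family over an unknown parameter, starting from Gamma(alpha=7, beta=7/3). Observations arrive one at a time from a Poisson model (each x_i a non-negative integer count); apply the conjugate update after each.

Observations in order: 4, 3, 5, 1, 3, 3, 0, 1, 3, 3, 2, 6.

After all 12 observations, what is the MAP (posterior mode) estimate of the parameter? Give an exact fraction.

120/43

obs 1: x=4 → posterior Gamma(11, 10/3)
obs 2: x=3 → posterior Gamma(14, 13/3)
obs 3: x=5 → posterior Gamma(19, 16/3)
obs 4: x=1 → posterior Gamma(20, 19/3)
obs 5: x=3 → posterior Gamma(23, 22/3)
obs 6: x=3 → posterior Gamma(26, 25/3)
obs 7: x=0 → posterior Gamma(26, 28/3)
obs 8: x=1 → posterior Gamma(27, 31/3)
obs 9: x=3 → posterior Gamma(30, 34/3)
obs 10: x=3 → posterior Gamma(33, 37/3)
obs 11: x=2 → posterior Gamma(35, 40/3)
obs 12: x=6 → posterior Gamma(41, 43/3)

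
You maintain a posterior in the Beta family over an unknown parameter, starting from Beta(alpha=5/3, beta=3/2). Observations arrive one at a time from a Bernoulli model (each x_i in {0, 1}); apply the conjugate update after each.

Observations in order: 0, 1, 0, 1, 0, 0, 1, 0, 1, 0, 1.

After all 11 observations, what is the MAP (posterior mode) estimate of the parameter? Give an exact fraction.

34/73

obs 1: x=0 → posterior Beta(5/3, 5/2)
obs 2: x=1 → posterior Beta(8/3, 5/2)
obs 3: x=0 → posterior Beta(8/3, 7/2)
obs 4: x=1 → posterior Beta(11/3, 7/2)
obs 5: x=0 → posterior Beta(11/3, 9/2)
obs 6: x=0 → posterior Beta(11/3, 11/2)
obs 7: x=1 → posterior Beta(14/3, 11/2)
obs 8: x=0 → posterior Beta(14/3, 13/2)
obs 9: x=1 → posterior Beta(17/3, 13/2)
obs 10: x=0 → posterior Beta(17/3, 15/2)
obs 11: x=1 → posterior Beta(20/3, 15/2)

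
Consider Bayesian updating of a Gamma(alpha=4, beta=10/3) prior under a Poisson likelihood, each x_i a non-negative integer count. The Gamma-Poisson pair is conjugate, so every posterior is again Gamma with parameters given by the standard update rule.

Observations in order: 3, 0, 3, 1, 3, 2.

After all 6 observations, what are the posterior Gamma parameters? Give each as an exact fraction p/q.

alpha=16, beta=28/3

obs 1: x=3 → posterior Gamma(7, 13/3)
obs 2: x=0 → posterior Gamma(7, 16/3)
obs 3: x=3 → posterior Gamma(10, 19/3)
obs 4: x=1 → posterior Gamma(11, 22/3)
obs 5: x=3 → posterior Gamma(14, 25/3)
obs 6: x=2 → posterior Gamma(16, 28/3)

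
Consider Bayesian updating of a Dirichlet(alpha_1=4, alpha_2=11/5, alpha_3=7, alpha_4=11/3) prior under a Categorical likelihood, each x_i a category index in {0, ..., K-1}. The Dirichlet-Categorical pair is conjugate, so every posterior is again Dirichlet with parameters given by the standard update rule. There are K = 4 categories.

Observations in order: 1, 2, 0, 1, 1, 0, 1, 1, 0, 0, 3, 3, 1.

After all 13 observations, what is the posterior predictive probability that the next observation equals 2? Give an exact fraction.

obs 1: x=1 → posterior Dirichlet(4, 16/5, 7, 11/3)
obs 2: x=2 → posterior Dirichlet(4, 16/5, 8, 11/3)
obs 3: x=0 → posterior Dirichlet(5, 16/5, 8, 11/3)
obs 4: x=1 → posterior Dirichlet(5, 21/5, 8, 11/3)
obs 5: x=1 → posterior Dirichlet(5, 26/5, 8, 11/3)
obs 6: x=0 → posterior Dirichlet(6, 26/5, 8, 11/3)
obs 7: x=1 → posterior Dirichlet(6, 31/5, 8, 11/3)
obs 8: x=1 → posterior Dirichlet(6, 36/5, 8, 11/3)
obs 9: x=0 → posterior Dirichlet(7, 36/5, 8, 11/3)
obs 10: x=0 → posterior Dirichlet(8, 36/5, 8, 11/3)
obs 11: x=3 → posterior Dirichlet(8, 36/5, 8, 14/3)
obs 12: x=3 → posterior Dirichlet(8, 36/5, 8, 17/3)
obs 13: x=1 → posterior Dirichlet(8, 41/5, 8, 17/3)

15/56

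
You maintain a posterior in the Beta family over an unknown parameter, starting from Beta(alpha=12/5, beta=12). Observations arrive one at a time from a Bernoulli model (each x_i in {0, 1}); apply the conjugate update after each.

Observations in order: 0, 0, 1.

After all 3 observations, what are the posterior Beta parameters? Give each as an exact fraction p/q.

obs 1: x=0 → posterior Beta(12/5, 13)
obs 2: x=0 → posterior Beta(12/5, 14)
obs 3: x=1 → posterior Beta(17/5, 14)

alpha=17/5, beta=14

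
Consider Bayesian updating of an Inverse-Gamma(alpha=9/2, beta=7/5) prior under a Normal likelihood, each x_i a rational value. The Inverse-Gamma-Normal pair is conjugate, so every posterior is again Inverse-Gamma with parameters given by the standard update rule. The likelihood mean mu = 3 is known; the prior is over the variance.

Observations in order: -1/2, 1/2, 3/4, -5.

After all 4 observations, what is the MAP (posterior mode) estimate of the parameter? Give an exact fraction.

obs 1: x=-1/2 → posterior Inverse-Gamma(5, 301/40)
obs 2: x=1/2 → posterior Inverse-Gamma(11/2, 213/20)
obs 3: x=3/4 → posterior Inverse-Gamma(6, 2109/160)
obs 4: x=-5 → posterior Inverse-Gamma(13/2, 7229/160)

7229/1200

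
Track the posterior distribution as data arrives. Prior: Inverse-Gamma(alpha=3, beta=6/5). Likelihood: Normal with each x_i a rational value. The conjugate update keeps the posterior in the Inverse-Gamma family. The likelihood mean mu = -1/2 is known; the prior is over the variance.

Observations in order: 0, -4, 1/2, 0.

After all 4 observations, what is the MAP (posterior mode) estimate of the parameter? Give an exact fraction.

323/240

obs 1: x=0 → posterior Inverse-Gamma(7/2, 53/40)
obs 2: x=-4 → posterior Inverse-Gamma(4, 149/20)
obs 3: x=1/2 → posterior Inverse-Gamma(9/2, 159/20)
obs 4: x=0 → posterior Inverse-Gamma(5, 323/40)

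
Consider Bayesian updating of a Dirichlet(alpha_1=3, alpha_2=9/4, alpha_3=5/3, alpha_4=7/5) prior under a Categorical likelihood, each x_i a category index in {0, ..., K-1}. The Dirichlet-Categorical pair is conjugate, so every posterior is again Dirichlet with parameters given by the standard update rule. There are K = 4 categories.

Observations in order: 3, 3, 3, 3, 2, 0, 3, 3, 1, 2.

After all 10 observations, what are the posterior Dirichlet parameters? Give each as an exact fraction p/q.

obs 1: x=3 → posterior Dirichlet(3, 9/4, 5/3, 12/5)
obs 2: x=3 → posterior Dirichlet(3, 9/4, 5/3, 17/5)
obs 3: x=3 → posterior Dirichlet(3, 9/4, 5/3, 22/5)
obs 4: x=3 → posterior Dirichlet(3, 9/4, 5/3, 27/5)
obs 5: x=2 → posterior Dirichlet(3, 9/4, 8/3, 27/5)
obs 6: x=0 → posterior Dirichlet(4, 9/4, 8/3, 27/5)
obs 7: x=3 → posterior Dirichlet(4, 9/4, 8/3, 32/5)
obs 8: x=3 → posterior Dirichlet(4, 9/4, 8/3, 37/5)
obs 9: x=1 → posterior Dirichlet(4, 13/4, 8/3, 37/5)
obs 10: x=2 → posterior Dirichlet(4, 13/4, 11/3, 37/5)

alpha_1=4, alpha_2=13/4, alpha_3=11/3, alpha_4=37/5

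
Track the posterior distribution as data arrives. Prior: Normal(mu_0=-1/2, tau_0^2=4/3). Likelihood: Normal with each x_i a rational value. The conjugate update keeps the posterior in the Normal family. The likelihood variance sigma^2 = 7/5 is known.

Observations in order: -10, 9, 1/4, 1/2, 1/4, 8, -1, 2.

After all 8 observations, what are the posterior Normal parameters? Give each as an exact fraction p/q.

mu_0=339/362, tau_0^2=28/181

obs 1: x=-10 → posterior Normal(-421/82, 28/41)
obs 2: x=9 → posterior Normal(-1/2, 28/61)
obs 3: x=1/4 → posterior Normal(-17/54, 28/81)
obs 4: x=1/2 → posterior Normal(-31/202, 28/101)
obs 5: x=1/4 → posterior Normal(-21/242, 28/121)
obs 6: x=8 → posterior Normal(299/282, 28/141)
obs 7: x=-1 → posterior Normal(37/46, 4/23)
obs 8: x=2 → posterior Normal(339/362, 28/181)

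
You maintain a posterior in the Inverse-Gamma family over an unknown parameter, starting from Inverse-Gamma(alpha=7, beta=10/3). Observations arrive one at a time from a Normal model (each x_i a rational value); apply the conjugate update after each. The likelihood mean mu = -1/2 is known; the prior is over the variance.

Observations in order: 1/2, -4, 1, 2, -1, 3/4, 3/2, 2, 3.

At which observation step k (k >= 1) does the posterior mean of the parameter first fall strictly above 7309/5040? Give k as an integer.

obs 1: x=1/2 → posterior Inverse-Gamma(15/2, 23/6)
obs 2: x=-4 → posterior Inverse-Gamma(8, 239/24)
obs 3: x=1 → posterior Inverse-Gamma(17/2, 133/12)
obs 4: x=2 → posterior Inverse-Gamma(9, 341/24)
obs 5: x=-1 → posterior Inverse-Gamma(19/2, 43/3)
obs 6: x=3/4 → posterior Inverse-Gamma(10, 1451/96)
obs 7: x=3/2 → posterior Inverse-Gamma(21/2, 1643/96)
obs 8: x=2 → posterior Inverse-Gamma(11, 1943/96)
obs 9: x=3 → posterior Inverse-Gamma(23/2, 2531/96)

k = 3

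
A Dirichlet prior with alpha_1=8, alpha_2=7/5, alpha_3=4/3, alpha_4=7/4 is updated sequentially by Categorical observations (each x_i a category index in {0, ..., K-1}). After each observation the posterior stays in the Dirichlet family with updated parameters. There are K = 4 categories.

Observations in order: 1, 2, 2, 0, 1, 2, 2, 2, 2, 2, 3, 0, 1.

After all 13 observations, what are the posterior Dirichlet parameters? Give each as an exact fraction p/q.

obs 1: x=1 → posterior Dirichlet(8, 12/5, 4/3, 7/4)
obs 2: x=2 → posterior Dirichlet(8, 12/5, 7/3, 7/4)
obs 3: x=2 → posterior Dirichlet(8, 12/5, 10/3, 7/4)
obs 4: x=0 → posterior Dirichlet(9, 12/5, 10/3, 7/4)
obs 5: x=1 → posterior Dirichlet(9, 17/5, 10/3, 7/4)
obs 6: x=2 → posterior Dirichlet(9, 17/5, 13/3, 7/4)
obs 7: x=2 → posterior Dirichlet(9, 17/5, 16/3, 7/4)
obs 8: x=2 → posterior Dirichlet(9, 17/5, 19/3, 7/4)
obs 9: x=2 → posterior Dirichlet(9, 17/5, 22/3, 7/4)
obs 10: x=2 → posterior Dirichlet(9, 17/5, 25/3, 7/4)
obs 11: x=3 → posterior Dirichlet(9, 17/5, 25/3, 11/4)
obs 12: x=0 → posterior Dirichlet(10, 17/5, 25/3, 11/4)
obs 13: x=1 → posterior Dirichlet(10, 22/5, 25/3, 11/4)

alpha_1=10, alpha_2=22/5, alpha_3=25/3, alpha_4=11/4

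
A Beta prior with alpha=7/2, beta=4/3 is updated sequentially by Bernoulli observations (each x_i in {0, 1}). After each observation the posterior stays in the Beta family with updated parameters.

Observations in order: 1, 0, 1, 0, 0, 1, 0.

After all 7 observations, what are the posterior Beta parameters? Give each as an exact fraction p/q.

obs 1: x=1 → posterior Beta(9/2, 4/3)
obs 2: x=0 → posterior Beta(9/2, 7/3)
obs 3: x=1 → posterior Beta(11/2, 7/3)
obs 4: x=0 → posterior Beta(11/2, 10/3)
obs 5: x=0 → posterior Beta(11/2, 13/3)
obs 6: x=1 → posterior Beta(13/2, 13/3)
obs 7: x=0 → posterior Beta(13/2, 16/3)

alpha=13/2, beta=16/3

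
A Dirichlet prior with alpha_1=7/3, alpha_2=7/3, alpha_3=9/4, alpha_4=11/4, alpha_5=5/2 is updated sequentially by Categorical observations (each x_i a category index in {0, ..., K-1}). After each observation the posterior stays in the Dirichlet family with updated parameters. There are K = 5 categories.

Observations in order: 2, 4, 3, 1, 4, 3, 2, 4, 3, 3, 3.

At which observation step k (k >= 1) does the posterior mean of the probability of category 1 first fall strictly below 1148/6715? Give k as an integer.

obs 1: x=2 → posterior Dirichlet(7/3, 7/3, 13/4, 11/4, 5/2)
obs 2: x=4 → posterior Dirichlet(7/3, 7/3, 13/4, 11/4, 7/2)
obs 3: x=3 → posterior Dirichlet(7/3, 7/3, 13/4, 15/4, 7/2)
obs 4: x=1 → posterior Dirichlet(7/3, 10/3, 13/4, 15/4, 7/2)
obs 5: x=4 → posterior Dirichlet(7/3, 10/3, 13/4, 15/4, 9/2)
obs 6: x=3 → posterior Dirichlet(7/3, 10/3, 13/4, 19/4, 9/2)
obs 7: x=2 → posterior Dirichlet(7/3, 10/3, 17/4, 19/4, 9/2)
obs 8: x=4 → posterior Dirichlet(7/3, 10/3, 17/4, 19/4, 11/2)
obs 9: x=3 → posterior Dirichlet(7/3, 10/3, 17/4, 23/4, 11/2)
obs 10: x=3 → posterior Dirichlet(7/3, 10/3, 17/4, 27/4, 11/2)
obs 11: x=3 → posterior Dirichlet(7/3, 10/3, 17/4, 31/4, 11/2)

k = 2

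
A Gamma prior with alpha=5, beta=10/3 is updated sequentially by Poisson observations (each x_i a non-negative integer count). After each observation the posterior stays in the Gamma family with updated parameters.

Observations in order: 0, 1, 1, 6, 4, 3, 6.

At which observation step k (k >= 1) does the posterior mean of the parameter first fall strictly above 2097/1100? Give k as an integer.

obs 1: x=0 → posterior Gamma(5, 13/3)
obs 2: x=1 → posterior Gamma(6, 16/3)
obs 3: x=1 → posterior Gamma(7, 19/3)
obs 4: x=6 → posterior Gamma(13, 22/3)
obs 5: x=4 → posterior Gamma(17, 25/3)
obs 6: x=3 → posterior Gamma(20, 28/3)
obs 7: x=6 → posterior Gamma(26, 31/3)

k = 5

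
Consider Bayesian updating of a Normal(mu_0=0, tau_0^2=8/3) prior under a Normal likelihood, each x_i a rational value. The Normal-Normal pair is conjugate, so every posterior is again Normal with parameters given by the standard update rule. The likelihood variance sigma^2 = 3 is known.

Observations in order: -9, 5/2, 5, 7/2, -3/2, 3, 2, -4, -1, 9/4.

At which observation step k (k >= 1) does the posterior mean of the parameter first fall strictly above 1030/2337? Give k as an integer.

k = 6

obs 1: x=-9 → posterior Normal(-72/17, 24/17)
obs 2: x=5/2 → posterior Normal(-52/25, 24/25)
obs 3: x=5 → posterior Normal(-4/11, 8/11)
obs 4: x=7/2 → posterior Normal(16/41, 24/41)
obs 5: x=-3/2 → posterior Normal(4/49, 24/49)
obs 6: x=3 → posterior Normal(28/57, 8/19)
obs 7: x=2 → posterior Normal(44/65, 24/65)
obs 8: x=-4 → posterior Normal(12/73, 24/73)
obs 9: x=-1 → posterior Normal(4/81, 8/27)
obs 10: x=9/4 → posterior Normal(22/89, 24/89)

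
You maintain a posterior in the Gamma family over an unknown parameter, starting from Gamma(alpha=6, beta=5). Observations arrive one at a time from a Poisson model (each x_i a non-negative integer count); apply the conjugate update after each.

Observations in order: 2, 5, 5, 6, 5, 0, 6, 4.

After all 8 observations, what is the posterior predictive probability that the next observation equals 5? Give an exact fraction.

obs 1: x=2 → posterior Gamma(8, 6)
obs 2: x=5 → posterior Gamma(13, 7)
obs 3: x=5 → posterior Gamma(18, 8)
obs 4: x=6 → posterior Gamma(24, 9)
obs 5: x=5 → posterior Gamma(29, 10)
obs 6: x=0 → posterior Gamma(29, 11)
obs 7: x=6 → posterior Gamma(35, 12)
obs 8: x=4 → posterior Gamma(39, 13)

1910326759719086817523351521845048087962895791689/19209034394458959784875046614281821904593007673344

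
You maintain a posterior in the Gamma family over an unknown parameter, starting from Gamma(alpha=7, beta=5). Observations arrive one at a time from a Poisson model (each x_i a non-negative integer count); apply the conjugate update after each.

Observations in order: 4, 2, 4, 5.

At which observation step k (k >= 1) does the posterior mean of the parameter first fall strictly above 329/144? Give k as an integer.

obs 1: x=4 → posterior Gamma(11, 6)
obs 2: x=2 → posterior Gamma(13, 7)
obs 3: x=4 → posterior Gamma(17, 8)
obs 4: x=5 → posterior Gamma(22, 9)

k = 4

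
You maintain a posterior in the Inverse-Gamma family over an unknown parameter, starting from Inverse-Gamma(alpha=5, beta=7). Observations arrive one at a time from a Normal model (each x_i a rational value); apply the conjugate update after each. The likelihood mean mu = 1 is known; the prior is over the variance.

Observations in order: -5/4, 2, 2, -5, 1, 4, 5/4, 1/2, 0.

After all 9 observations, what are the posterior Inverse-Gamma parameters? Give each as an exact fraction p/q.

alpha=19/2, beta=539/16

obs 1: x=-5/4 → posterior Inverse-Gamma(11/2, 305/32)
obs 2: x=2 → posterior Inverse-Gamma(6, 321/32)
obs 3: x=2 → posterior Inverse-Gamma(13/2, 337/32)
obs 4: x=-5 → posterior Inverse-Gamma(7, 913/32)
obs 5: x=1 → posterior Inverse-Gamma(15/2, 913/32)
obs 6: x=4 → posterior Inverse-Gamma(8, 1057/32)
obs 7: x=5/4 → posterior Inverse-Gamma(17/2, 529/16)
obs 8: x=1/2 → posterior Inverse-Gamma(9, 531/16)
obs 9: x=0 → posterior Inverse-Gamma(19/2, 539/16)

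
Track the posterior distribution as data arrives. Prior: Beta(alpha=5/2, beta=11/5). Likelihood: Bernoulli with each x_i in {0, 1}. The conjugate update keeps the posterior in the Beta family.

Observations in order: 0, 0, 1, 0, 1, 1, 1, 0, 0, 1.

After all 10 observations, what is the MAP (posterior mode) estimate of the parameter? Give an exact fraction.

obs 1: x=0 → posterior Beta(5/2, 16/5)
obs 2: x=0 → posterior Beta(5/2, 21/5)
obs 3: x=1 → posterior Beta(7/2, 21/5)
obs 4: x=0 → posterior Beta(7/2, 26/5)
obs 5: x=1 → posterior Beta(9/2, 26/5)
obs 6: x=1 → posterior Beta(11/2, 26/5)
obs 7: x=1 → posterior Beta(13/2, 26/5)
obs 8: x=0 → posterior Beta(13/2, 31/5)
obs 9: x=0 → posterior Beta(13/2, 36/5)
obs 10: x=1 → posterior Beta(15/2, 36/5)

65/127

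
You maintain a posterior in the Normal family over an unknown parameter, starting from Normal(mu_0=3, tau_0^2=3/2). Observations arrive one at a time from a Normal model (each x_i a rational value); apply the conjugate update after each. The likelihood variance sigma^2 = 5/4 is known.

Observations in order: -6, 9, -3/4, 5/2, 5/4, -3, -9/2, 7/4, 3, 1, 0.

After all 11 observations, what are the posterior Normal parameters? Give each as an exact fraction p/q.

mu_0=81/142, tau_0^2=15/142

obs 1: x=-6 → posterior Normal(-21/11, 15/22)
obs 2: x=9 → posterior Normal(33/17, 15/34)
obs 3: x=-3/4 → posterior Normal(57/46, 15/46)
obs 4: x=5/2 → posterior Normal(3/2, 15/58)
obs 5: x=5/4 → posterior Normal(51/35, 3/14)
obs 6: x=-3 → posterior Normal(33/41, 15/82)
obs 7: x=-9/2 → posterior Normal(6/47, 15/94)
obs 8: x=7/4 → posterior Normal(33/106, 15/106)
obs 9: x=3 → posterior Normal(69/118, 15/118)
obs 10: x=1 → posterior Normal(81/130, 3/26)
obs 11: x=0 → posterior Normal(81/142, 15/142)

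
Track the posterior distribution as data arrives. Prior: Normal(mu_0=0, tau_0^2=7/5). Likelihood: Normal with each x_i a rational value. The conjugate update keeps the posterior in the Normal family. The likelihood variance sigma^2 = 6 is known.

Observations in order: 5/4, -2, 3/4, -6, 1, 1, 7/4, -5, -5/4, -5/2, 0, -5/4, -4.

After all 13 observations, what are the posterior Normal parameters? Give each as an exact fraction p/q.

obs 1: x=5/4 → posterior Normal(35/148, 42/37)
obs 2: x=-2 → posterior Normal(-21/176, 21/22)
obs 3: x=3/4 → posterior Normal(0, 14/17)
obs 4: x=-6 → posterior Normal(-21/29, 21/29)
obs 5: x=1 → posterior Normal(-7/13, 42/65)
obs 6: x=1 → posterior Normal(-7/18, 7/12)
obs 7: x=7/4 → posterior Normal(-63/316, 42/79)
obs 8: x=-5 → posterior Normal(-203/344, 21/43)
obs 9: x=-5/4 → posterior Normal(-119/186, 14/31)
obs 10: x=-5/2 → posterior Normal(-77/100, 21/50)
obs 11: x=0 → posterior Normal(-77/107, 42/107)
obs 12: x=-5/4 → posterior Normal(-343/456, 7/19)
obs 13: x=-4 → posterior Normal(-455/484, 42/121)

mu_0=-455/484, tau_0^2=42/121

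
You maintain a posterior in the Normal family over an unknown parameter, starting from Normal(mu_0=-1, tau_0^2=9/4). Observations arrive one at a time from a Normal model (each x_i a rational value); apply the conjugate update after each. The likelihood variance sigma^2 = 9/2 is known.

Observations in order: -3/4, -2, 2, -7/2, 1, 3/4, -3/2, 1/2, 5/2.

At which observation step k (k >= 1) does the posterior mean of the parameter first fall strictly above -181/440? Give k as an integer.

obs 1: x=-3/4 → posterior Normal(-11/12, 3/2)
obs 2: x=-2 → posterior Normal(-19/16, 9/8)
obs 3: x=2 → posterior Normal(-11/20, 9/10)
obs 4: x=-7/2 → posterior Normal(-25/24, 3/4)
obs 5: x=1 → posterior Normal(-3/4, 9/14)
obs 6: x=3/4 → posterior Normal(-9/16, 9/16)
obs 7: x=-3/2 → posterior Normal(-2/3, 1/2)
obs 8: x=1/2 → posterior Normal(-11/20, 9/20)
obs 9: x=5/2 → posterior Normal(-3/11, 9/22)

k = 9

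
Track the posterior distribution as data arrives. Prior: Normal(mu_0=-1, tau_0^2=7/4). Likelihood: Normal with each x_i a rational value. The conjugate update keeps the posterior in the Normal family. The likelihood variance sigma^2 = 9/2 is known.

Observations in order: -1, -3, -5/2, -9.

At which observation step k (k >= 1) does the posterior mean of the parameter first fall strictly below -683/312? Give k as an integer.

k = 4

obs 1: x=-1 → posterior Normal(-1, 63/50)
obs 2: x=-3 → posterior Normal(-23/16, 63/64)
obs 3: x=-5/2 → posterior Normal(-127/78, 21/26)
obs 4: x=-9 → posterior Normal(-11/4, 63/92)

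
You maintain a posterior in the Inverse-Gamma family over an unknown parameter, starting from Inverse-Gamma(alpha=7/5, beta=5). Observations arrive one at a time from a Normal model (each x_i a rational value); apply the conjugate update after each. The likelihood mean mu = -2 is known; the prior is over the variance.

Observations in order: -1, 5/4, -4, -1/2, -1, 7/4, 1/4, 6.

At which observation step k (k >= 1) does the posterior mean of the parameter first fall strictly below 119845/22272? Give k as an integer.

k = 5

obs 1: x=-1 → posterior Inverse-Gamma(19/10, 11/2)
obs 2: x=5/4 → posterior Inverse-Gamma(12/5, 345/32)
obs 3: x=-4 → posterior Inverse-Gamma(29/10, 409/32)
obs 4: x=-1/2 → posterior Inverse-Gamma(17/5, 445/32)
obs 5: x=-1 → posterior Inverse-Gamma(39/10, 461/32)
obs 6: x=7/4 → posterior Inverse-Gamma(22/5, 343/16)
obs 7: x=1/4 → posterior Inverse-Gamma(49/10, 767/32)
obs 8: x=6 → posterior Inverse-Gamma(27/5, 1791/32)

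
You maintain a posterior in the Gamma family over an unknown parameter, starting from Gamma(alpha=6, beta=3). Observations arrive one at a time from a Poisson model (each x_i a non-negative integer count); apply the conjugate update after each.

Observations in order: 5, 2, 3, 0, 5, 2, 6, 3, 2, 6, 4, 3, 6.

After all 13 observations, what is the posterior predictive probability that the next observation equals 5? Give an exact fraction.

obs 1: x=5 → posterior Gamma(11, 4)
obs 2: x=2 → posterior Gamma(13, 5)
obs 3: x=3 → posterior Gamma(16, 6)
obs 4: x=0 → posterior Gamma(16, 7)
obs 5: x=5 → posterior Gamma(21, 8)
obs 6: x=2 → posterior Gamma(23, 9)
obs 7: x=6 → posterior Gamma(29, 10)
obs 8: x=3 → posterior Gamma(32, 11)
obs 9: x=2 → posterior Gamma(34, 12)
obs 10: x=6 → posterior Gamma(40, 13)
obs 11: x=4 → posterior Gamma(44, 14)
obs 12: x=3 → posterior Gamma(47, 15)
obs 13: x=6 → posterior Gamma(53, 16)

27559608019947862985373297576403910574064972957638224189224563744178176/232293704498620356223997771606208711490535455321318916906995032002459809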